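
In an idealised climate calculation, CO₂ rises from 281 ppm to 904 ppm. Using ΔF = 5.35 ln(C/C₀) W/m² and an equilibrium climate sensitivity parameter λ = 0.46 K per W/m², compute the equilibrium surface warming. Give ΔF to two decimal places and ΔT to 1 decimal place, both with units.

CO₂: 5.35 × ln(904/281) = 5.35 × ln(3.21708) = 5.35 × 1.16847 = 6.2513 W/m².
ΔT = λ ΔF = 0.46 × 6.25 = 2.8750 K.

ΔF = 6.25 W/m²; ΔT = 2.9 K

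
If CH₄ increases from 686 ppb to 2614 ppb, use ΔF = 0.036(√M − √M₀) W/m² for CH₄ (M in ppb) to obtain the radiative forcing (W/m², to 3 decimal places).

CH₄: 0.036 × (√2614 − √686) = 0.036 × (51.1273 − 26.1916) = 0.036 × 24.9357 = 0.8977 W/m².

ΔF = 0.898 W/m²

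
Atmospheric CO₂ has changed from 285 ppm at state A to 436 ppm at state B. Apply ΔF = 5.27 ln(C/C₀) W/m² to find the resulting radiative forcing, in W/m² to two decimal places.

CO₂: 5.27 × ln(436/285) = 5.27 × ln(1.52982) = 5.27 × 0.42515 = 2.2405 W/m².

ΔF = 2.24 W/m²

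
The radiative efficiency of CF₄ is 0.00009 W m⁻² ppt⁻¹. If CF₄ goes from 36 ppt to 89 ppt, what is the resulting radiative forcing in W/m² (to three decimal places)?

CF₄: ΔF = 0.00009 × (89 − 36) = 0.00009 × 53 = 0.0048 W/m².

ΔF = 0.005 W/m²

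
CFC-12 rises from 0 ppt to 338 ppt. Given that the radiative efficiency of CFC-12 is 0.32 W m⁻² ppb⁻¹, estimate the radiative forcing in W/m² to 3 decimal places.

ΔF = 0.108 W/m²

CFC-12: Δ = 338 − 0 = 338 ppt = 0.338 ppb; ΔF = 0.32 × 0.338 = 0.1082 W/m².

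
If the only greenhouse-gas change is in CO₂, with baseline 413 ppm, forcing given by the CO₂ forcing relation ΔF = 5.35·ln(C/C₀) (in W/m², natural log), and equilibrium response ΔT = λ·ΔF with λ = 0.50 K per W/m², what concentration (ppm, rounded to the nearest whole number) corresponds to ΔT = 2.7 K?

C ≈ 1133 ppm

Required forcing: ΔF = ΔT/λ = 2.7/0.50 = 5.4000 W/m².
Then ln(C/413) = ΔF/5.35 = 5.4000/5.35 = 1.00935.
So C = 413 × e^1.00935 = 413 × 2.74382 = 1133.20 ppm.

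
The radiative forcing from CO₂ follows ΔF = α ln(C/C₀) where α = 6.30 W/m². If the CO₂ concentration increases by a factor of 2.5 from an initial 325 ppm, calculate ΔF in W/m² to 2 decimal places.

ΔF = 6.30 × ln(2.5) = 6.30 × 0.91629 = 5.7726 W/m².

ΔF = 5.77 W/m²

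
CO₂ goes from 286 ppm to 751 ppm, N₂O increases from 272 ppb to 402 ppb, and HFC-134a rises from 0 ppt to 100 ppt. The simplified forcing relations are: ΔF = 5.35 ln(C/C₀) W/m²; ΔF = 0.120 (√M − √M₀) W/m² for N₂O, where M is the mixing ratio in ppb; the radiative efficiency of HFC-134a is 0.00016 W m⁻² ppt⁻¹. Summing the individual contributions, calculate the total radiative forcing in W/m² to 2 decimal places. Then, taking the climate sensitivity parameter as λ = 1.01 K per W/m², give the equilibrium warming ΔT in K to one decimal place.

ΔF = 5.61 W/m²; ΔT = 5.7 K

CO₂: 5.35 × ln(751/286) = 5.35 × ln(2.62587) = 5.35 × 0.96541 = 5.1649 W/m².
N₂O: 0.120 × (√402 − √272) = 0.120 × (20.0499 − 16.4924) = 0.120 × 3.5575 = 0.4269 W/m².
HFC-134a: ΔF = 0.00016 × (100 − 0) = 0.00016 × 100 = 0.0160 W/m².
Total ΔF = 5.1649 + 0.4269 + 0.0160 = 5.6078 W/m².
ΔT = λ ΔF = 1.01 × 5.61 = 5.6661 K.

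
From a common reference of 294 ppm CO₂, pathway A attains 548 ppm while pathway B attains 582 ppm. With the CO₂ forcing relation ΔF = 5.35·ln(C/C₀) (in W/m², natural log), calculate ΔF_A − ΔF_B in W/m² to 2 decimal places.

ΔF_A = 5.35 ln(548/294) = 5.35 × 0.62270 = 3.3314 W/m².
ΔF_B = 5.35 ln(582/294) = 5.35 × 0.68289 = 3.6535 W/m².
Difference: 3.3314 − 3.6535 = -0.3221 W/m².

ΔF_A − ΔF_B = -0.32 W/m²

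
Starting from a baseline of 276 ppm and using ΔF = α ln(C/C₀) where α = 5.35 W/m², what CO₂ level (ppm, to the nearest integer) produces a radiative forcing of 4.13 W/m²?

Set 5.35 ln(C/276) = 4.13, so ln(C/276) = 4.13/5.35 = 0.77196.
Then C/276 = e^0.77196 = 2.16400, giving C = 276 × 2.16400 = 597.26 ppm.

C ≈ 597 ppm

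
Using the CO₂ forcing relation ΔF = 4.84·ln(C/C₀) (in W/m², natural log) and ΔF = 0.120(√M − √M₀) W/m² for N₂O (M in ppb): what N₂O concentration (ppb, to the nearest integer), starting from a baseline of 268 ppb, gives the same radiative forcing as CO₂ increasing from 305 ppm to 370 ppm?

M ≈ 584 ppb

CO₂ forcing: 4.84 × ln(370/305) = 4.84 × 0.193191 = 0.93504 W/m².
Set 0.120(√M − √268) = 0.93504: √M = 0.93504/0.120 + √268 = 7.7920 + 16.3707 = 24.1627.
M = (24.1627)² = 583.84 ppb.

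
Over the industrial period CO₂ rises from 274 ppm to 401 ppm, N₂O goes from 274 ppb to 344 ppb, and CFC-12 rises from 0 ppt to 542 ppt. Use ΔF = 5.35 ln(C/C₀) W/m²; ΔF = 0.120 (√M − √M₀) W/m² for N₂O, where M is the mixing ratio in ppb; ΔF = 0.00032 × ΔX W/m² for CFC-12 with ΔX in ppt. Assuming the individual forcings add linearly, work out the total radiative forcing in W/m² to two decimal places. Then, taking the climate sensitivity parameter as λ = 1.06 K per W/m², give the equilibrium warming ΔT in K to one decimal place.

CO₂: 5.35 × ln(401/274) = 5.35 × ln(1.46350) = 5.35 × 0.38083 = 2.0374 W/m².
N₂O: 0.120 × (√344 − √274) = 0.120 × (18.5472 − 16.5529) = 0.120 × 1.9943 = 0.2393 W/m².
CFC-12: ΔF = 0.00032 × (542 − 0) = 0.00032 × 542 = 0.1734 W/m².
Total ΔF = 2.0374 + 0.2393 + 0.1734 = 2.4501 W/m².
ΔT = λ ΔF = 1.06 × 2.45 = 2.5970 K.

ΔF = 2.45 W/m²; ΔT = 2.6 K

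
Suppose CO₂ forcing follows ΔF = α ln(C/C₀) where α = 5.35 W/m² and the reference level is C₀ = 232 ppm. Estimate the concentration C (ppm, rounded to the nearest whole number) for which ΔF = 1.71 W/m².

Set 5.35 ln(C/232) = 1.71, so ln(C/232) = 1.71/5.35 = 0.31963.
Then C/232 = e^0.31963 = 1.37662, giving C = 232 × 1.37662 = 319.38 ppm.

C ≈ 319 ppm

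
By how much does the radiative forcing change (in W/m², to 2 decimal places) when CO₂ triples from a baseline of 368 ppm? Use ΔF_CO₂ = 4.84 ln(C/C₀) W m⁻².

ΔF = 4.84 × ln(3) = 4.84 × 1.09861 = 5.3173 W/m².

ΔF = 5.32 W/m²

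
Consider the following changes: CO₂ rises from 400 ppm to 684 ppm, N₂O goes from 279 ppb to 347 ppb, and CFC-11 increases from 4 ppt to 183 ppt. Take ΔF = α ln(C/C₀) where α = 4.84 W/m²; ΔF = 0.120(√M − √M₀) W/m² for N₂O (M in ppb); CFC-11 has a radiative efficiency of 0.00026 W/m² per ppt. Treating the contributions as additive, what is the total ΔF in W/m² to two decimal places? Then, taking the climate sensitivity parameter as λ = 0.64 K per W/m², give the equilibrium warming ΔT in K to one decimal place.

ΔF = 2.87 W/m²; ΔT = 1.8 K

CO₂: 4.84 × ln(684/400) = 4.84 × ln(1.71000) = 4.84 × 0.53649 = 2.5966 W/m².
N₂O: 0.120 × (√347 − √279) = 0.120 × (18.6279 − 16.7033) = 0.120 × 1.9246 = 0.2310 W/m².
CFC-11: ΔF = 0.00026 × (183 − 4) = 0.00026 × 179 = 0.0465 W/m².
Total ΔF = 2.5966 + 0.2310 + 0.0465 = 2.8741 W/m².
ΔT = λ ΔF = 0.64 × 2.87 = 1.8368 K.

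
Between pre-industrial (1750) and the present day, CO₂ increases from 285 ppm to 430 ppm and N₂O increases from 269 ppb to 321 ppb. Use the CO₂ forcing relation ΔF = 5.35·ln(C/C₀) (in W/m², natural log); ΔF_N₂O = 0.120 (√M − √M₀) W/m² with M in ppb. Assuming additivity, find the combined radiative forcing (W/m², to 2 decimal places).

ΔF = 2.38 W/m²

CO₂: 5.35 × ln(430/285) = 5.35 × ln(1.50877) = 5.35 × 0.41129 = 2.2004 W/m².
N₂O: 0.120 × (√321 − √269) = 0.120 × (17.9165 − 16.4012) = 0.120 × 1.5153 = 0.1818 W/m².
Total ΔF = 2.2004 + 0.1818 = 2.3822 W/m².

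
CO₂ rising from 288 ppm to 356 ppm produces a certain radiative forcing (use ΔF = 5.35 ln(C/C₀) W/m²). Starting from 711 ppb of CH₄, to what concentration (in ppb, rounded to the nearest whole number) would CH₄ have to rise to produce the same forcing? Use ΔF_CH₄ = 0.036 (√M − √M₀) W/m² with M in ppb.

CO₂ forcing: 5.35 × ln(356/288) = 5.35 × 0.211970 = 1.13404 W/m².
Set 0.036(√M − √711) = 1.13404: √M = 1.13404/0.036 + √711 = 31.5011 + 26.6646 = 58.1657.
M = (58.1657)² = 3383.25 ppb.

M ≈ 3383 ppb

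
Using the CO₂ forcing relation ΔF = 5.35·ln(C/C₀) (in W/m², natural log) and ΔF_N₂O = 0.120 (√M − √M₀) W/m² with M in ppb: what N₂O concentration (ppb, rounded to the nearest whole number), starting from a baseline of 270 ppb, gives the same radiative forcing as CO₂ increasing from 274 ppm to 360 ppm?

CO₂ forcing: 5.35 × ln(360/274) = 5.35 × 0.272976 = 1.46042 W/m².
Set 0.120(√M − √270) = 1.46042: √M = 1.46042/0.120 + √270 = 12.1702 + 16.4317 = 28.6019.
M = (28.6019)² = 818.07 ppb.

M ≈ 818 ppb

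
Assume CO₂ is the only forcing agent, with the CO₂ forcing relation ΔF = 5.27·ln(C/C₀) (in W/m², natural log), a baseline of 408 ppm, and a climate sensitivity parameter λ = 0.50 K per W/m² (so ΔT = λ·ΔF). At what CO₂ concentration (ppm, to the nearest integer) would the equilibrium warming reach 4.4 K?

Required forcing: ΔF = ΔT/λ = 4.4/0.50 = 8.8000 W/m².
Then ln(C/408) = ΔF/5.27 = 8.8000/5.27 = 1.66983.
So C = 408 × e^1.66983 = 408 × 5.31126 = 2166.99 ppm.

C ≈ 2167 ppm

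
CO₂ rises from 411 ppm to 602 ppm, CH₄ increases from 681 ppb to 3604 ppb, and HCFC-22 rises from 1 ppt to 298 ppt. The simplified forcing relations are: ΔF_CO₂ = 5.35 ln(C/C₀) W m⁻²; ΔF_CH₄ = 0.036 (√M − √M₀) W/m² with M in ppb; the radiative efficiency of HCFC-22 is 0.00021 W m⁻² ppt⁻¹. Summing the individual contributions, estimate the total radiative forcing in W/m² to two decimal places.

CO₂: 5.35 × ln(602/411) = 5.35 × ln(1.46472) = 5.35 × 0.38166 = 2.0419 W/m².
CH₄: 0.036 × (√3604 − √681) = 0.036 × (60.0333 − 26.0960) = 0.036 × 33.9373 = 1.2217 W/m².
HCFC-22: ΔF = 0.00021 × (298 − 1) = 0.00021 × 297 = 0.0624 W/m².
Total ΔF = 2.0419 + 1.2217 + 0.0624 = 3.3260 W/m².

ΔF = 3.33 W/m²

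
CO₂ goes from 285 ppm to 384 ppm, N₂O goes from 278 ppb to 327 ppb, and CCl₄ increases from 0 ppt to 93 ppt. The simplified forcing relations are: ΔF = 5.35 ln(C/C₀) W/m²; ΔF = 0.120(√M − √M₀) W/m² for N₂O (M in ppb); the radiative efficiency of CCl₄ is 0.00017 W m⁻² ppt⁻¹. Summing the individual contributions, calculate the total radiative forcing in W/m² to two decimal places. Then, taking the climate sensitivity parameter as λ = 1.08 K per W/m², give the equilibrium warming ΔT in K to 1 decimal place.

CO₂: 5.35 × ln(384/285) = 5.35 × ln(1.34737) = 5.35 × 0.29815 = 1.5951 W/m².
N₂O: 0.120 × (√327 − √278) = 0.120 × (18.0831 − 16.6733) = 0.120 × 1.4098 = 0.1692 W/m².
CCl₄: ΔF = 0.00017 × (93 − 0) = 0.00017 × 93 = 0.0158 W/m².
Total ΔF = 1.5951 + 0.1692 + 0.0158 = 1.7801 W/m².
ΔT = λ ΔF = 1.08 × 1.78 = 1.9224 K.

ΔF = 1.78 W/m²; ΔT = 1.9 K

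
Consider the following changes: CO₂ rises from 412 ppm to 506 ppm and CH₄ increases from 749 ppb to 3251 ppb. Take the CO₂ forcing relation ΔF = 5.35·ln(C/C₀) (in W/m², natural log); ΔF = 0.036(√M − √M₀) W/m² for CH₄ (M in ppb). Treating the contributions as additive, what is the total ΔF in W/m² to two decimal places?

ΔF = 2.17 W/m²

CO₂: 5.35 × ln(506/412) = 5.35 × ln(1.22816) = 5.35 × 0.20552 = 1.0995 W/m².
CH₄: 0.036 × (√3251 − √749) = 0.036 × (57.0175 − 27.3679) = 0.036 × 29.6496 = 1.0674 W/m².
Total ΔF = 1.0995 + 1.0674 = 2.1669 W/m².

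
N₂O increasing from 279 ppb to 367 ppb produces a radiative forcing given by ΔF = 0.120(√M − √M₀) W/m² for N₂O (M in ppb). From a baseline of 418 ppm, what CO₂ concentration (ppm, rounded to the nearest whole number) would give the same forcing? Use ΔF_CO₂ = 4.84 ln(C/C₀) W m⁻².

N₂O forcing: 0.120 × (√367 − √279) = 0.120 × (19.1572 − 16.7033) = 0.120 × 2.4539 = 0.29447 W/m².
Set 4.84 ln(C/418) = 0.29447: ln(C/418) = 0.29447/4.84 = 0.06084, so C = 418 × e^0.06084 = 418 × 1.06273 = 444.22 ppm.

C ≈ 444 ppm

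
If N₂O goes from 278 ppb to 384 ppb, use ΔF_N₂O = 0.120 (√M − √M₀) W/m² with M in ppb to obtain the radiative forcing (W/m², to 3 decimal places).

N₂O: 0.120 × (√384 − √278) = 0.120 × (19.5959 − 16.6733) = 0.120 × 2.9226 = 0.3507 W/m².

ΔF = 0.351 W/m²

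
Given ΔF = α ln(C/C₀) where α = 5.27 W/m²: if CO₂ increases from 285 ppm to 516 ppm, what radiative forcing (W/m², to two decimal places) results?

ΔF = 3.13 W/m²

CO₂: 5.27 × ln(516/285) = 5.27 × ln(1.81053) = 5.27 × 0.59362 = 3.1284 W/m².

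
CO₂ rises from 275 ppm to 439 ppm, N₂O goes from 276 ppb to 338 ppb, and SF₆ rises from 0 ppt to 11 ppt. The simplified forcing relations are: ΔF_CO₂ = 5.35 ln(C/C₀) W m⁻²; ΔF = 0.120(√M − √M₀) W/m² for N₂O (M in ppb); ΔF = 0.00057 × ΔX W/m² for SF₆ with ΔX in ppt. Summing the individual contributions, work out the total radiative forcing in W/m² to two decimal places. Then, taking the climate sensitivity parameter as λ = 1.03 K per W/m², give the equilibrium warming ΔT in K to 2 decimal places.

ΔF = 2.72 W/m²; ΔT = 2.80 K

CO₂: 5.35 × ln(439/275) = 5.35 × ln(1.59636) = 5.35 × 0.46773 = 2.5024 W/m².
N₂O: 0.120 × (√338 − √276) = 0.120 × (18.3848 − 16.6132) = 0.120 × 1.7716 = 0.2126 W/m².
SF₆: ΔF = 0.00057 × (11 − 0) = 0.00057 × 11 = 0.0063 W/m².
Total ΔF = 2.5024 + 0.2126 + 0.0063 = 2.7213 W/m².
ΔT = λ ΔF = 1.03 × 2.72 = 2.8016 K.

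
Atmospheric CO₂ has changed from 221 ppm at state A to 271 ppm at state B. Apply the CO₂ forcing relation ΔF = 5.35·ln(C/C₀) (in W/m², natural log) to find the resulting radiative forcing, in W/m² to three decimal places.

CO₂: 5.35 × ln(271/221) = 5.35 × ln(1.22624) = 5.35 × 0.20395 = 1.0911 W/m².

ΔF = 1.091 W/m²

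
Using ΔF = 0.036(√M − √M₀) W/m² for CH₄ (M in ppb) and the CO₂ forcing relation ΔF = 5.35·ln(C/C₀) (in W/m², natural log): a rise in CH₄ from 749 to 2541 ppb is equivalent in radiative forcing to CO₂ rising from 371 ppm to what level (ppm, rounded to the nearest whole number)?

C ≈ 433 ppm

CH₄ forcing: 0.036 × (√2541 − √749) = 0.036 × (50.4083 − 27.3679) = 0.036 × 23.0404 = 0.82945 W/m².
Set 5.35 ln(C/371) = 0.82945: ln(C/371) = 0.82945/5.35 = 0.15504, so C = 371 × e^0.15504 = 371 × 1.16770 = 433.22 ppm.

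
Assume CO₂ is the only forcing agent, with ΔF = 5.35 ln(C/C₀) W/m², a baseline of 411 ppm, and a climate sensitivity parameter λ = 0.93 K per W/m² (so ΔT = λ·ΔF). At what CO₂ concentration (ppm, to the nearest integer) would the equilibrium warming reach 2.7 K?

C ≈ 707 ppm

Required forcing: ΔF = ΔT/λ = 2.7/0.93 = 2.9032 W/m².
Then ln(C/411) = ΔF/5.35 = 2.9032/5.35 = 0.54265.
So C = 411 × e^0.54265 = 411 × 1.72056 = 707.15 ppm.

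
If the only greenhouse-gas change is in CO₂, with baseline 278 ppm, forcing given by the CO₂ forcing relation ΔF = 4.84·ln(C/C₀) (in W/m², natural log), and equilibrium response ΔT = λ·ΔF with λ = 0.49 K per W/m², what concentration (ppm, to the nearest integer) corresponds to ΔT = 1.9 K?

Required forcing: ΔF = ΔT/λ = 1.9/0.49 = 3.8776 W/m².
Then ln(C/278) = ΔF/4.84 = 3.8776/4.84 = 0.80116.
So C = 278 × e^0.80116 = 278 × 2.22812 = 619.42 ppm.

C ≈ 619 ppm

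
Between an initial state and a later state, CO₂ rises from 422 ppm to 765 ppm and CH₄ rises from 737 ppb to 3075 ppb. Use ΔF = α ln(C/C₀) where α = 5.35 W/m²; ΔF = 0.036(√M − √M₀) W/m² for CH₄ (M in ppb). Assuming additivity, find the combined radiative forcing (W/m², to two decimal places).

CO₂: 5.35 × ln(765/422) = 5.35 × ln(1.81280) = 5.35 × 0.59487 = 3.1826 W/m².
CH₄: 0.036 × (√3075 − √737) = 0.036 × (55.4527 − 27.1477) = 0.036 × 28.3050 = 1.0190 W/m².
Total ΔF = 3.1826 + 1.0190 = 4.2016 W/m².

ΔF = 4.20 W/m²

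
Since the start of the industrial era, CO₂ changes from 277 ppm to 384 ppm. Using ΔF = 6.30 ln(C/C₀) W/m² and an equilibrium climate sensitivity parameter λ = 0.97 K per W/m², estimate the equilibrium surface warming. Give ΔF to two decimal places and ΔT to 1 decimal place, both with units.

CO₂: 6.30 × ln(384/277) = 6.30 × ln(1.38628) = 6.30 × 0.32662 = 2.0577 W/m².
ΔT = λ ΔF = 0.97 × 2.06 = 1.9982 K.

ΔF = 2.06 W/m²; ΔT = 2.0 K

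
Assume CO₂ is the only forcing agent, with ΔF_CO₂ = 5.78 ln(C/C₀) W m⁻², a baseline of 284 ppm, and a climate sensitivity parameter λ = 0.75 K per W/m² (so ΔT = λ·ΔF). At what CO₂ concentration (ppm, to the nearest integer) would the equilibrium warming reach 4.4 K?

Required forcing: ΔF = ΔT/λ = 4.4/0.75 = 5.8667 W/m².
Then ln(C/284) = ΔF/5.78 = 5.8667/5.78 = 1.01500.
So C = 284 × e^1.01500 = 284 × 2.75936 = 783.66 ppm.

C ≈ 784 ppm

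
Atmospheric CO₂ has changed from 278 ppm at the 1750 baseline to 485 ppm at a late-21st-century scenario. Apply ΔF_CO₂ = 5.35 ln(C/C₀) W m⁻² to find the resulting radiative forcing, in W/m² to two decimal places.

CO₂: 5.35 × ln(485/278) = 5.35 × ln(1.74460) = 5.35 × 0.55653 = 2.9774 W/m².

ΔF = 2.98 W/m²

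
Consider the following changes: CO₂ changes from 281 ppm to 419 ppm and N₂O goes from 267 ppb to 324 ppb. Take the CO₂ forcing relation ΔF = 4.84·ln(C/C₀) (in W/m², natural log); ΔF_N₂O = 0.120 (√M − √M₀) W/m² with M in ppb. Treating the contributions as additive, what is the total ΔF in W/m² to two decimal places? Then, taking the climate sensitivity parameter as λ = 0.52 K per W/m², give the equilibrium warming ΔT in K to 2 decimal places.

ΔF = 2.13 W/m²; ΔT = 1.11 K

CO₂: 4.84 × ln(419/281) = 4.84 × ln(1.49110) = 4.84 × 0.39951 = 1.9336 W/m².
N₂O: 0.120 × (√324 − √267) = 0.120 × (18.0000 − 16.3401) = 0.120 × 1.6599 = 0.1992 W/m².
Total ΔF = 1.9336 + 0.1992 = 2.1328 W/m².
ΔT = λ ΔF = 0.52 × 2.13 = 1.1076 K.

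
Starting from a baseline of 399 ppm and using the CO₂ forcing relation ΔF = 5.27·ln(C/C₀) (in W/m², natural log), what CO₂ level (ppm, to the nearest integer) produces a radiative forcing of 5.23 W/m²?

Set 5.27 ln(C/399) = 5.23, so ln(C/399) = 5.23/5.27 = 0.99241.
Then C/399 = e^0.99241 = 2.69773, giving C = 399 × 2.69773 = 1076.39 ppm.

C ≈ 1076 ppm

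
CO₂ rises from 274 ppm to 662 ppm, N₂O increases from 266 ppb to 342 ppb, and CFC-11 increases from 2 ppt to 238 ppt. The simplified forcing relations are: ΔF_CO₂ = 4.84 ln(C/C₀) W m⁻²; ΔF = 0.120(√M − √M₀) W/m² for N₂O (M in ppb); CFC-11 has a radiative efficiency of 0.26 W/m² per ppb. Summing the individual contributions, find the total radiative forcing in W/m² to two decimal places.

ΔF = 4.59 W/m²

CO₂: 4.84 × ln(662/274) = 4.84 × ln(2.41606) = 4.84 × 0.88214 = 4.2696 W/m².
N₂O: 0.120 × (√342 − √266) = 0.120 × (18.4932 − 16.3095) = 0.120 × 2.1837 = 0.2620 W/m².
CFC-11: Δ = 238 − 2 = 236 ppt = 0.236 ppb; ΔF = 0.26 × 0.236 = 0.0614 W/m².
Total ΔF = 4.2696 + 0.2620 + 0.0614 = 4.5930 W/m².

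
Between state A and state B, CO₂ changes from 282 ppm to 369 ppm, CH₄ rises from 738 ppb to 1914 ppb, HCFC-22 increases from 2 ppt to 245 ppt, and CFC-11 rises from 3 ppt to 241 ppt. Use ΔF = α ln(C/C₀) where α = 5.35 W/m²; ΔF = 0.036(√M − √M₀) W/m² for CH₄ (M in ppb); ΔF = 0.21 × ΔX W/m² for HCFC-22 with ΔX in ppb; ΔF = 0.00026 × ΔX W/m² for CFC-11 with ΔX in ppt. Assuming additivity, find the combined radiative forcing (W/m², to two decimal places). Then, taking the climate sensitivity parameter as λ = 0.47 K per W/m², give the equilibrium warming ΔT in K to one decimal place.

CO₂: 5.35 × ln(369/282) = 5.35 × ln(1.30851) = 5.35 × 0.26889 = 1.4386 W/m².
CH₄: 0.036 × (√1914 − √738) = 0.036 × (43.7493 − 27.1662) = 0.036 × 16.5831 = 0.5970 W/m².
HCFC-22: Δ = 245 − 2 = 243 ppt = 0.243 ppb; ΔF = 0.21 × 0.243 = 0.0510 W/m².
CFC-11: ΔF = 0.00026 × (241 − 3) = 0.00026 × 238 = 0.0619 W/m².
Total ΔF = 1.4386 + 0.5970 + 0.0510 + 0.0619 = 2.1485 W/m².
ΔT = λ ΔF = 0.47 × 2.15 = 1.0105 K.

ΔF = 2.15 W/m²; ΔT = 1.0 K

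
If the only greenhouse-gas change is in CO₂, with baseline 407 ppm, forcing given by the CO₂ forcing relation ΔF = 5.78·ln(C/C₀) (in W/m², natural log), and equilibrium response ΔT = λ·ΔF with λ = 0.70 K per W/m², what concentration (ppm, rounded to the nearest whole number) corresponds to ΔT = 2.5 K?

C ≈ 755 ppm

Required forcing: ΔF = ΔT/λ = 2.5/0.70 = 3.5714 W/m².
Then ln(C/407) = ΔF/5.78 = 3.5714/5.78 = 0.61789.
So C = 407 × e^0.61789 = 407 × 1.85501 = 754.99 ppm.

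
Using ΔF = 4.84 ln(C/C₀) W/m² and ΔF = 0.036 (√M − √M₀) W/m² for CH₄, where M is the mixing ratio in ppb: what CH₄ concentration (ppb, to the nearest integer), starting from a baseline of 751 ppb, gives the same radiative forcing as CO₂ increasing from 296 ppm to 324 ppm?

CO₂ forcing: 4.84 × ln(324/296) = 4.84 × 0.090384 = 0.43746 W/m².
Set 0.036(√M − √751) = 0.43746: √M = 0.43746/0.036 + √751 = 12.1517 + 27.4044 = 39.5561.
M = (39.5561)² = 1564.69 ppb.

M ≈ 1565 ppb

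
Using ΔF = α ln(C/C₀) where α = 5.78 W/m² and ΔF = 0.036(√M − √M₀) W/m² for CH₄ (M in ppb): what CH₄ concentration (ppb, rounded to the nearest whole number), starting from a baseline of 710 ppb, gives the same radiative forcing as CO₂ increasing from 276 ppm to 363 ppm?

M ≈ 4990 ppb

CO₂ forcing: 5.78 × ln(363/276) = 5.78 × 0.274002 = 1.58373 W/m².
Set 0.036(√M − √710) = 1.58373: √M = 1.58373/0.036 + √710 = 43.9925 + 26.6458 = 70.6383.
M = (70.6383)² = 4989.77 ppb.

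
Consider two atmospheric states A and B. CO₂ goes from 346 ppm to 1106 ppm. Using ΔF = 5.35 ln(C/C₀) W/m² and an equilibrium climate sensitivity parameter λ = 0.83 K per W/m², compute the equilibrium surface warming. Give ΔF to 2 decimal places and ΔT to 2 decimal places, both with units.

CO₂: 5.35 × ln(1106/346) = 5.35 × ln(3.19653) = 5.35 × 1.16207 = 6.2171 W/m².
ΔT = λ ΔF = 0.83 × 6.22 = 5.1626 K.

ΔF = 6.22 W/m²; ΔT = 5.16 K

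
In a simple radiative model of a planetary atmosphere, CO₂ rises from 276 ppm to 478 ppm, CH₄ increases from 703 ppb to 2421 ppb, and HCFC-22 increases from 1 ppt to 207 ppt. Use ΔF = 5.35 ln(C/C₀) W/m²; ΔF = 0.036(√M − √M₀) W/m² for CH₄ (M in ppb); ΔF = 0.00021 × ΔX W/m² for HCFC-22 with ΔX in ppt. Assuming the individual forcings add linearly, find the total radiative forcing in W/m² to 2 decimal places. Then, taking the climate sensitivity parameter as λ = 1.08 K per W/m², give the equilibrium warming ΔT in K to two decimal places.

CO₂: 5.35 × ln(478/276) = 5.35 × ln(1.73188) = 5.35 × 0.54921 = 2.9383 W/m².
CH₄: 0.036 × (√2421 − √703) = 0.036 × (49.2037 − 26.5141) = 0.036 × 22.6896 = 0.8168 W/m².
HCFC-22: ΔF = 0.00021 × (207 − 1) = 0.00021 × 206 = 0.0433 W/m².
Total ΔF = 2.9383 + 0.8168 + 0.0433 = 3.7984 W/m².
ΔT = λ ΔF = 1.08 × 3.80 = 4.1040 K.

ΔF = 3.80 W/m²; ΔT = 4.10 K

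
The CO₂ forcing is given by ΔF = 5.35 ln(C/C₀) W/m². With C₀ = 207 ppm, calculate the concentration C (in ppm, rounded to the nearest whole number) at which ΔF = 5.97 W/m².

Set 5.35 ln(C/207) = 5.97, so ln(C/207) = 5.97/5.35 = 1.11589.
Then C/207 = e^1.11589 = 3.05228, giving C = 207 × 3.05228 = 631.82 ppm.

C ≈ 632 ppm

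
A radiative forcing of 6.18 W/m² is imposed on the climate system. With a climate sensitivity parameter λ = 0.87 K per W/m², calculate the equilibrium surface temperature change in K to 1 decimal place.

ΔT = λ ΔF = 0.87 × 6.18 = 5.3766 K.

ΔT = 5.4 K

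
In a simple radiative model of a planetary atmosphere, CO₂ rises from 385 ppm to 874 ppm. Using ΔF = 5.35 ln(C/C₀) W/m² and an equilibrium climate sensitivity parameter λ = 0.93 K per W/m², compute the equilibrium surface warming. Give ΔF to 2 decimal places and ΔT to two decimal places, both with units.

CO₂: 5.35 × ln(874/385) = 5.35 × ln(2.27013) = 5.35 × 0.81984 = 4.3861 W/m².
ΔT = λ ΔF = 0.93 × 4.39 = 4.0827 K.

ΔF = 4.39 W/m²; ΔT = 4.08 K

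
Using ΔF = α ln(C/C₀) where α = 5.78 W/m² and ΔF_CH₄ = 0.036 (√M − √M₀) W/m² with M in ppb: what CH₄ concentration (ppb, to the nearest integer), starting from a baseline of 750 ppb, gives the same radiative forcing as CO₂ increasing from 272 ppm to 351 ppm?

CO₂ forcing: 5.78 × ln(351/272) = 5.78 × 0.254984 = 1.47381 W/m².
Set 0.036(√M − √750) = 1.47381: √M = 1.47381/0.036 + √750 = 40.9392 + 27.3861 = 68.3253.
M = (68.3253)² = 4668.35 ppb.

M ≈ 4668 ppb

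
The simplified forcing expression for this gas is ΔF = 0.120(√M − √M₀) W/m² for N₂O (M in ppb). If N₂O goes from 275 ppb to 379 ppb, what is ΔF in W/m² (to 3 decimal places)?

ΔF = 0.346 W/m²

N₂O: 0.120 × (√379 − √275) = 0.120 × (19.4679 − 16.5831) = 0.120 × 2.8848 = 0.3462 W/m².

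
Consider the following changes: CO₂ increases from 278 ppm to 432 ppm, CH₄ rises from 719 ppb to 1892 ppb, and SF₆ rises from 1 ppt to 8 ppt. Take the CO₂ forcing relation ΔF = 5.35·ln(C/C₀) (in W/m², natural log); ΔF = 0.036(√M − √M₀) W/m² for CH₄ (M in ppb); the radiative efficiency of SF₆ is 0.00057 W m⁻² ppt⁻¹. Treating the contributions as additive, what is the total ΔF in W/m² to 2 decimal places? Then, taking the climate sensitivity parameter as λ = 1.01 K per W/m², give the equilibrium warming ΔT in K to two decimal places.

CO₂: 5.35 × ln(432/278) = 5.35 × ln(1.55396) = 5.35 × 0.44081 = 2.3583 W/m².
CH₄: 0.036 × (√1892 − √719) = 0.036 × (43.4971 − 26.8142) = 0.036 × 16.6829 = 0.6006 W/m².
SF₆: ΔF = 0.00057 × (8 − 1) = 0.00057 × 7 = 0.0040 W/m².
Total ΔF = 2.3583 + 0.6006 + 0.0040 = 2.9629 W/m².
ΔT = λ ΔF = 1.01 × 2.96 = 2.9896 K.

ΔF = 2.96 W/m²; ΔT = 2.99 K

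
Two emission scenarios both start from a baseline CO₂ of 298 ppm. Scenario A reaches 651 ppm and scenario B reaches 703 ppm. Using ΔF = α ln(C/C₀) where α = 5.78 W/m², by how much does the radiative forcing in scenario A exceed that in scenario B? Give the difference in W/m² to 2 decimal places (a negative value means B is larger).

ΔF_A − ΔF_B = -0.44 W/m²

ΔF_A = 5.78 ln(651/298) = 5.78 × 0.78142 = 4.5166 W/m².
ΔF_B = 5.78 ln(703/298) = 5.78 × 0.85826 = 4.9607 W/m².
Difference: 4.5166 − 4.9607 = -0.4441 W/m².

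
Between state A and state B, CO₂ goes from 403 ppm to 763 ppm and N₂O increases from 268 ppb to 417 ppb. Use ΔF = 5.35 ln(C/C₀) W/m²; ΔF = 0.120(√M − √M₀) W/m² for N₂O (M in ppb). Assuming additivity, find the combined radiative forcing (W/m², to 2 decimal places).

ΔF = 3.90 W/m²

CO₂: 5.35 × ln(763/403) = 5.35 × ln(1.89330) = 5.35 × 0.63832 = 3.4150 W/m².
N₂O: 0.120 × (√417 − √268) = 0.120 × (20.4206 − 16.3707) = 0.120 × 4.0499 = 0.4860 W/m².
Total ΔF = 3.4150 + 0.4860 = 3.9010 W/m².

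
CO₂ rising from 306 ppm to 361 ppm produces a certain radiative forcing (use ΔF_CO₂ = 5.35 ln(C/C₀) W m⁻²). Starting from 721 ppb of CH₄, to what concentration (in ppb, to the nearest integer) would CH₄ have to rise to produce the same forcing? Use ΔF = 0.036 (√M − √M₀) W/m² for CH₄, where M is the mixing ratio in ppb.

CO₂ forcing: 5.35 × ln(361/306) = 5.35 × 0.165293 = 0.88432 W/m².
Set 0.036(√M − √721) = 0.88432: √M = 0.88432/0.036 + √721 = 24.5644 + 26.8514 = 51.4158.
M = (51.4158)² = 2643.58 ppb.

M ≈ 2644 ppb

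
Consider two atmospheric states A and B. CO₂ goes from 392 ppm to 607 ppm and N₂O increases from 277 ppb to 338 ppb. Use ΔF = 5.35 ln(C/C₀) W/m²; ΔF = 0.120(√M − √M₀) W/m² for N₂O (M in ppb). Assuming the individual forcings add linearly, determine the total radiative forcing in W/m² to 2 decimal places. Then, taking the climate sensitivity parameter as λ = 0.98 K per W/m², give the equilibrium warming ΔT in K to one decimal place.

CO₂: 5.35 × ln(607/392) = 5.35 × ln(1.54847) = 5.35 × 0.43727 = 2.3394 W/m².
N₂O: 0.120 × (√338 − √277) = 0.120 × (18.3848 − 16.6433) = 0.120 × 1.7415 = 0.2090 W/m².
Total ΔF = 2.3394 + 0.2090 = 2.5484 W/m².
ΔT = λ ΔF = 0.98 × 2.55 = 2.4990 K.

ΔF = 2.55 W/m²; ΔT = 2.5 K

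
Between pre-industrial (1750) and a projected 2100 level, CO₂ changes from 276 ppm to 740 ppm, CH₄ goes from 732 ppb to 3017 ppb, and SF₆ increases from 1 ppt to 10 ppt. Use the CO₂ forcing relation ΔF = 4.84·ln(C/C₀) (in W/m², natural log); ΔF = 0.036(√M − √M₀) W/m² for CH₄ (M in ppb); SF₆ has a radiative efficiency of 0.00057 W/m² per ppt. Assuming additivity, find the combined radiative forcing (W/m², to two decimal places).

CO₂: 4.84 × ln(740/276) = 4.84 × ln(2.68116) = 4.84 × 0.98625 = 4.7735 W/m².
CH₄: 0.036 × (√3017 − √732) = 0.036 × (54.9272 − 27.0555) = 0.036 × 27.8717 = 1.0034 W/m².
SF₆: ΔF = 0.00057 × (10 − 1) = 0.00057 × 9 = 0.0051 W/m².
Total ΔF = 4.7735 + 1.0034 + 0.0051 = 5.7820 W/m².

ΔF = 5.78 W/m²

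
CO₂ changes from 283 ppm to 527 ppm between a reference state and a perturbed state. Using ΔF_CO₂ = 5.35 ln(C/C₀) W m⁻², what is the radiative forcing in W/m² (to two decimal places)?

CO₂: 5.35 × ln(527/283) = 5.35 × ln(1.86219) = 5.35 × 0.62175 = 3.3264 W/m².

ΔF = 3.33 W/m²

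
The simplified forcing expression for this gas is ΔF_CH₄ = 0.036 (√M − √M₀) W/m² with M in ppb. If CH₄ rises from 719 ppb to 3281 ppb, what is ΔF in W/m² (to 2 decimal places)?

CH₄: 0.036 × (√3281 − √719) = 0.036 × (57.2800 − 26.8142) = 0.036 × 30.4658 = 1.0968 W/m².

ΔF = 1.10 W/m²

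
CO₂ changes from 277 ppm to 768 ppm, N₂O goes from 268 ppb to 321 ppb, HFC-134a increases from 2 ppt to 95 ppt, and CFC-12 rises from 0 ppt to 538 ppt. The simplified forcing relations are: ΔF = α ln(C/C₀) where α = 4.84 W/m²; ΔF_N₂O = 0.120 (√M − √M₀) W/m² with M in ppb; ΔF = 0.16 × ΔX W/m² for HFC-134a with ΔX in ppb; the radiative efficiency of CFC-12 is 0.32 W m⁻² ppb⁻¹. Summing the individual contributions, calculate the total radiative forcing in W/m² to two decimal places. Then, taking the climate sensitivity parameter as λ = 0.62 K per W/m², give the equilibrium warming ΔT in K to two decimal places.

ΔF = 5.31 W/m²; ΔT = 3.29 K

CO₂: 4.84 × ln(768/277) = 4.84 × ln(2.77256) = 4.84 × 1.01977 = 4.9357 W/m².
N₂O: 0.120 × (√321 − √268) = 0.120 × (17.9165 − 16.3707) = 0.120 × 1.5458 = 0.1855 W/m².
HFC-134a: Δ = 95 − 2 = 93 ppt = 0.093 ppb; ΔF = 0.16 × 0.093 = 0.0149 W/m².
CFC-12: Δ = 538 − 0 = 538 ppt = 0.538 ppb; ΔF = 0.32 × 0.538 = 0.1722 W/m².
Total ΔF = 4.9357 + 0.1855 + 0.0149 + 0.1722 = 5.3083 W/m².
ΔT = λ ΔF = 0.62 × 5.31 = 3.2922 K.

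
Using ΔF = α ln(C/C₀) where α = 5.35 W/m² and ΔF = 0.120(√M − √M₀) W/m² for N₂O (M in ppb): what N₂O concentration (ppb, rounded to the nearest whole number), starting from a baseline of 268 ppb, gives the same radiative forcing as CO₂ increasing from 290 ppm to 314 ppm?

M ≈ 397 ppb

CO₂ forcing: 5.35 × ln(314/290) = 5.35 × 0.079512 = 0.42539 W/m².
Set 0.120(√M − √268) = 0.42539: √M = 0.42539/0.120 + √268 = 3.5449 + 16.3707 = 19.9156.
M = (19.9156)² = 396.63 ppb.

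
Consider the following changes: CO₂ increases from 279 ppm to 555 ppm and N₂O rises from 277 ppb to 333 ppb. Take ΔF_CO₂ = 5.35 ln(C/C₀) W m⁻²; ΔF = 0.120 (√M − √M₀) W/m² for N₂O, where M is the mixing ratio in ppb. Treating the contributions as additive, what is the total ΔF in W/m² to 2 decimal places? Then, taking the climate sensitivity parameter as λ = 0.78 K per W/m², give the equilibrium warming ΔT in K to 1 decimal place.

CO₂: 5.35 × ln(555/279) = 5.35 × ln(1.98925) = 5.35 × 0.68776 = 3.6795 W/m².
N₂O: 0.120 × (√333 − √277) = 0.120 × (18.2483 − 16.6433) = 0.120 × 1.6050 = 0.1926 W/m².
Total ΔF = 3.6795 + 0.1926 = 3.8721 W/m².
ΔT = λ ΔF = 0.78 × 3.87 = 3.0186 K.

ΔF = 3.87 W/m²; ΔT = 3.0 K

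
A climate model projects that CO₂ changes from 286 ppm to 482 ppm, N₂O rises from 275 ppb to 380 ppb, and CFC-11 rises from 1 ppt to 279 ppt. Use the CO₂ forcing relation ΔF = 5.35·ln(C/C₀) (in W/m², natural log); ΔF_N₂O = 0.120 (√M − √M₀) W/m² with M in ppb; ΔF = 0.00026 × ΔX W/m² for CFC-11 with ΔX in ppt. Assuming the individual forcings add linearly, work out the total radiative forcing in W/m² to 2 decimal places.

CO₂: 5.35 × ln(482/286) = 5.35 × ln(1.68531) = 5.35 × 0.52195 = 2.7924 W/m².
N₂O: 0.120 × (√380 − √275) = 0.120 × (19.4936 − 16.5831) = 0.120 × 2.9105 = 0.3493 W/m².
CFC-11: ΔF = 0.00026 × (279 − 1) = 0.00026 × 278 = 0.0723 W/m².
Total ΔF = 2.7924 + 0.3493 + 0.0723 = 3.2140 W/m².

ΔF = 3.21 W/m²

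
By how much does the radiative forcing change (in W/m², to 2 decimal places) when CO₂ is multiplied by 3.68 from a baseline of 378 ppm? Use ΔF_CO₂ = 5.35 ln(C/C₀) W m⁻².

ΔF = 6.97 W/m²

ΔF = 5.35 × ln(3.68) = 5.35 × 1.30291 = 6.9706 W/m².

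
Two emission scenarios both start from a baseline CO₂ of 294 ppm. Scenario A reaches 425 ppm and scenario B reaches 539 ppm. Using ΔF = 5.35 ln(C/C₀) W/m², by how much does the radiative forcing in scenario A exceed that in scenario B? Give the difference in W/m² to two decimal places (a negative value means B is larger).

ΔF_A − ΔF_B = -1.27 W/m²

ΔF_A = 5.35 ln(425/294) = 5.35 × 0.36851 = 1.9715 W/m².
ΔF_B = 5.35 ln(539/294) = 5.35 × 0.60614 = 3.2428 W/m².
Difference: 1.9715 − 3.2428 = -1.2713 W/m².
(Equivalently, ΔF_A − ΔF_B = 5.35 ln(425/539) = 5.35 × -0.23763 = -1.2713 W/m².)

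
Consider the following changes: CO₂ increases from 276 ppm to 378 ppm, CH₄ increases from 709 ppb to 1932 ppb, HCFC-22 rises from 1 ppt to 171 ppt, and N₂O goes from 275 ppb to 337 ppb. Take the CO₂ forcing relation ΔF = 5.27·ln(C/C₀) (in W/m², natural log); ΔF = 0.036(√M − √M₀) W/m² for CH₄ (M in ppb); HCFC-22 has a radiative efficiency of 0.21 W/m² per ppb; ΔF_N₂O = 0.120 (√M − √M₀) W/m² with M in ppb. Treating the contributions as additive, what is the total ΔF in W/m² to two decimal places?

CO₂: 5.27 × ln(378/276) = 5.27 × ln(1.36957) = 5.27 × 0.31450 = 1.6574 W/m².
CH₄: 0.036 × (√1932 − √709) = 0.036 × (43.9545 − 26.6271) = 0.036 × 17.3274 = 0.6238 W/m².
HCFC-22: Δ = 171 − 1 = 170 ppt = 0.170 ppb; ΔF = 0.21 × 0.170 = 0.0357 W/m².
N₂O: 0.120 × (√337 − √275) = 0.120 × (18.3576 − 16.5831) = 0.120 × 1.7745 = 0.2129 W/m².
Total ΔF = 1.6574 + 0.6238 + 0.0357 + 0.2129 = 2.5298 W/m².

ΔF = 2.53 W/m²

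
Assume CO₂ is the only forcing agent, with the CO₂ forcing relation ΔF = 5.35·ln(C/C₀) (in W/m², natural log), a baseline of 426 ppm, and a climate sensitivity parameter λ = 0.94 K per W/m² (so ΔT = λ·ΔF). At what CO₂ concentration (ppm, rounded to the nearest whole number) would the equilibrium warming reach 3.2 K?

C ≈ 805 ppm

Required forcing: ΔF = ΔT/λ = 3.2/0.94 = 3.4043 W/m².
Then ln(C/426) = ΔF/5.35 = 3.4043/5.35 = 0.63632.
So C = 426 × e^0.63632 = 426 × 1.88951 = 804.93 ppm.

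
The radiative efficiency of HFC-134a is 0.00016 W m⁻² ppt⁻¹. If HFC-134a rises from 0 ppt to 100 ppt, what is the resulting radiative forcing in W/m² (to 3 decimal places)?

HFC-134a: ΔF = 0.00016 × (100 − 0) = 0.00016 × 100 = 0.0160 W/m².

ΔF = 0.016 W/m²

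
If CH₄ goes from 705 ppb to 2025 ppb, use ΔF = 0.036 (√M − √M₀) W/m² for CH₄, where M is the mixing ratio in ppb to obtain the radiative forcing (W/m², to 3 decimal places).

CH₄: 0.036 × (√2025 − √705) = 0.036 × (45.0000 − 26.5518) = 0.036 × 18.4482 = 0.6641 W/m².

ΔF = 0.664 W/m²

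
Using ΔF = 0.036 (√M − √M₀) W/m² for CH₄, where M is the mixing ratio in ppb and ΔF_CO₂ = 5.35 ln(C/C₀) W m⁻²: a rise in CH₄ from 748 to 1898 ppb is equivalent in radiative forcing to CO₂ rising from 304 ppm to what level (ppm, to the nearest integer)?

C ≈ 339 ppm

CH₄ forcing: 0.036 × (√1898 − √748) = 0.036 × (43.5660 − 27.3496) = 0.036 × 16.2164 = 0.58379 W/m².
Set 5.35 ln(C/304) = 0.58379: ln(C/304) = 0.58379/5.35 = 0.10912, so C = 304 × e^0.10912 = 304 × 1.11530 = 339.05 ppm.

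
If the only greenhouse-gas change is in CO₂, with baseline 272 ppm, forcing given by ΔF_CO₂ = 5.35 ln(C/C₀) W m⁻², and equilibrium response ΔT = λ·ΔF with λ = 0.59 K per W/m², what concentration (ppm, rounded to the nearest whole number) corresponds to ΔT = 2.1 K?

C ≈ 529 ppm

Required forcing: ΔF = ΔT/λ = 2.1/0.59 = 3.5593 W/m².
Then ln(C/272) = ΔF/5.35 = 3.5593/5.35 = 0.66529.
So C = 272 × e^0.66529 = 272 × 1.94505 = 529.05 ppm.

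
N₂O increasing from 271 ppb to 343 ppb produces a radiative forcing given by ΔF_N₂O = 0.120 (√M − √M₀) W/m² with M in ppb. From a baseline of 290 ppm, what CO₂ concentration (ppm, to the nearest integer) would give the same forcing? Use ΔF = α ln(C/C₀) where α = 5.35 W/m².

N₂O forcing: 0.120 × (√343 − √271) = 0.120 × (18.5203 − 16.4621) = 0.120 × 2.0582 = 0.24698 W/m².
Set 5.35 ln(C/290) = 0.24698: ln(C/290) = 0.24698/5.35 = 0.04616, so C = 290 × e^0.04616 = 290 × 1.04724 = 303.70 ppm.

C ≈ 304 ppm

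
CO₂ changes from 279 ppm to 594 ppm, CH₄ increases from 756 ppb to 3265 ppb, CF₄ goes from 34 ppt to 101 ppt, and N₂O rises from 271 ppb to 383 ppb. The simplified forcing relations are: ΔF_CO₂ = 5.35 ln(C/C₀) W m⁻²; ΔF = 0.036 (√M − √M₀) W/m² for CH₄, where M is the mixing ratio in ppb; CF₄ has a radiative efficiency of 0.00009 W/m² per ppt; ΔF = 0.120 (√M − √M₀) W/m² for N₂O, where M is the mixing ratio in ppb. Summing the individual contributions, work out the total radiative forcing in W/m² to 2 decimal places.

CO₂: 5.35 × ln(594/279) = 5.35 × ln(2.12903) = 5.35 × 0.75567 = 4.0428 W/m².
CH₄: 0.036 × (√3265 − √756) = 0.036 × (57.1402 − 27.4955) = 0.036 × 29.6447 = 1.0672 W/m².
CF₄: ΔF = 0.00009 × (101 − 34) = 0.00009 × 67 = 0.0060 W/m².
N₂O: 0.120 × (√383 − √271) = 0.120 × (19.5704 − 16.4621) = 0.120 × 3.1083 = 0.3730 W/m².
Total ΔF = 4.0428 + 1.0672 + 0.0060 + 0.3730 = 5.4890 W/m².

ΔF = 5.49 W/m²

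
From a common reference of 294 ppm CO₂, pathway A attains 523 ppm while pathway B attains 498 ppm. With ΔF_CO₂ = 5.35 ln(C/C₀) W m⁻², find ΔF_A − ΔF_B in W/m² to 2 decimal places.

ΔF_A = 5.35 ln(523/294) = 5.35 × 0.57600 = 3.0816 W/m².
ΔF_B = 5.35 ln(498/294) = 5.35 × 0.52702 = 2.8196 W/m².
Difference: 3.0816 − 2.8196 = 0.2620 W/m².
(Equivalently, ΔF_A − ΔF_B = 5.35 ln(523/498) = 5.35 × 0.04898 = 0.2620 W/m².)

ΔF_A − ΔF_B = 0.26 W/m²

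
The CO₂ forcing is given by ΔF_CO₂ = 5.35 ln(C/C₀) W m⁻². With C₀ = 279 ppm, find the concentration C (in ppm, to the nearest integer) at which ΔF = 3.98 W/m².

C ≈ 587 ppm

Set 5.35 ln(C/279) = 3.98, so ln(C/279) = 3.98/5.35 = 0.74393.
Then C/279 = e^0.74393 = 2.10419, giving C = 279 × 2.10419 = 587.07 ppm.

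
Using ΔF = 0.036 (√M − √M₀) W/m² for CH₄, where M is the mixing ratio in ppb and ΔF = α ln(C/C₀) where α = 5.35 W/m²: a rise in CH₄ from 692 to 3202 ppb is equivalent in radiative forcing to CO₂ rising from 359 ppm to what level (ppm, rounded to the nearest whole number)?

C ≈ 440 ppm

CH₄ forcing: 0.036 × (√3202 − √692) = 0.036 × (56.5862 − 26.3059) = 0.036 × 30.2803 = 1.09009 W/m².
Set 5.35 ln(C/359) = 1.09009: ln(C/359) = 1.09009/5.35 = 0.20376, so C = 359 × e^0.20376 = 359 × 1.22600 = 440.13 ppm.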